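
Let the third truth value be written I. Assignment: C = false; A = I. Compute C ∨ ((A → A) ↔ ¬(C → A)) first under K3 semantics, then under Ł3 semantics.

I; false

In K3: A → A = I → I = I  [¬I ∨ I]
C → A = false → I = true
¬(C → A) = ¬true = false
(A → A) ↔ ¬(C → A) = I ↔ false = I
C ∨ ((A → A) ↔ ¬(C → A)) = false ∨ I = I
In Ł3: A → A = I → I = true
C → A = false → I = true
¬(C → A) = ¬true = false
(A → A) ↔ ¬(C → A) = true ↔ false = false
C ∨ ((A → A) ↔ ¬(C → A)) = false ∨ false = false
They differ because K3 and Ł3 treat I differently under implication.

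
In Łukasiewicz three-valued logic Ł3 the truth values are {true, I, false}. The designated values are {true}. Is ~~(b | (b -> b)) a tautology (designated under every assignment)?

Every assignment of b over {true, I, false} gives a value in {true}.
In particular, with b=I: ~~(b | (b -> b)) = true.

Yes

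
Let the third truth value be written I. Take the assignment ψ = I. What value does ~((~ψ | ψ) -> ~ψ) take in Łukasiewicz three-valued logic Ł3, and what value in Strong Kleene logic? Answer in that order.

In Łukasiewicz three-valued logic Ł3: ~ψ = ~I = I
~ψ | ψ = I | I = I
~ψ = ~I = I
(~ψ | ψ) -> ~ψ = I -> I = T  [min(1, 1−½+½)]
~((~ψ | ψ) -> ~ψ) = ~T = F
In Strong Kleene logic: ~ψ = ~I = I
~ψ | ψ = I | I = I
~ψ = ~I = I
(~ψ | ψ) -> ~ψ = I -> I = I
~((~ψ | ψ) -> ~ψ) = ~I = I
They differ because Łukasiewicz three-valued logic Ł3 and Strong Kleene logic treat I differently under implication.

F; I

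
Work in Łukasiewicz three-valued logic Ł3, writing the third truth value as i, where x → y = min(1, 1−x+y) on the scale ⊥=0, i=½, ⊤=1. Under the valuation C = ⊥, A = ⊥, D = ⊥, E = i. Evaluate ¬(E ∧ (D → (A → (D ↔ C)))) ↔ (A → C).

i

D ↔ C = ⊥ ↔ ⊥ = ⊤
A → (D ↔ C) = ⊥ → ⊤ = ⊤
D → (A → (D ↔ C)) = ⊥ → ⊤ = ⊤
E ∧ (D → (A → (D ↔ C))) = i ∧ ⊤ = i
¬(E ∧ (D → (A → (D ↔ C)))) = ¬i = i
A → C = ⊥ → ⊥ = ⊤
¬(E ∧ (D → (A → (D ↔ C)))) ↔ (A → C) = i ↔ ⊤ = i  [1 − |½−1|]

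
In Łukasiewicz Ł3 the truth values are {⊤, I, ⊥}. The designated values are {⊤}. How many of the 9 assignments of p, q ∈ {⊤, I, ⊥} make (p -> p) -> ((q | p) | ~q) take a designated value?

7

Of the 9 assignments, 7 give a value in {⊤}.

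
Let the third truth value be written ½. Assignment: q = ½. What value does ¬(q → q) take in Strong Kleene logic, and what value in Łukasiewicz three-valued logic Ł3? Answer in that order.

In Strong Kleene logic: q → q = ½ → ½ = ½
¬(q → q) = ¬½ = ½
In Łukasiewicz three-valued logic Ł3: q → q = ½ → ½ = True  [min(1, 1−½+½)]
¬(q → q) = ¬True = False
They differ because Strong Kleene logic and Łukasiewicz three-valued logic Ł3 treat ½ differently under implication.

½; False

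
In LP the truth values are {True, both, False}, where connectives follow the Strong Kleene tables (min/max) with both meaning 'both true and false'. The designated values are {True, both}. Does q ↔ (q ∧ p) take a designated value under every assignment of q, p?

Countermodel: q=True, p=False gives False, which is not designated.

No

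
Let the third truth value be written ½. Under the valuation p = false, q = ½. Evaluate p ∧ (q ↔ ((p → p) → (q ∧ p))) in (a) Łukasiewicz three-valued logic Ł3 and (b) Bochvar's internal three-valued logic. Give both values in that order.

In Łukasiewicz three-valued logic Ł3: p → p = false → false = true
q ∧ p = ½ ∧ false = false
(p → p) → (q ∧ p) = true → false = false
q ↔ ((p → p) → (q ∧ p)) = ½ ↔ false = ½  [1 − |½−0|]
p ∧ (q ↔ ((p → p) → (q ∧ p))) = false ∧ ½ = false
In Bochvar's internal three-valued logic: p → p = false → false = true
q ∧ p = ½ ∧ false = ½
(p → p) → (q ∧ p) = true → ½ = ½  [any arg is the third value ⇒ result is the third value]
q ↔ ((p → p) → (q ∧ p)) = ½ ↔ ½ = ½
p ∧ (q ↔ ((p → p) → (q ∧ p))) = false ∧ ½ = ½
They differ because Łukasiewicz three-valued logic Ł3 and Bochvar's internal three-valued logic treat ½ differently under the binary connectives.

false; ½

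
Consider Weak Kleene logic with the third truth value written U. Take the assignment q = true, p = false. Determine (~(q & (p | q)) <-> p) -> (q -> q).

true

p | q = false | true = true
q & (p | q) = true & true = true
~(q & (p | q)) = ~true = false
~(q & (p | q)) <-> p = false <-> false = true
q -> q = true -> true = true
(~(q & (p | q)) <-> p) -> (q -> q) = true -> true = true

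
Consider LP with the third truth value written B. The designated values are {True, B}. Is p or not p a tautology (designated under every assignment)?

Yes

Every assignment of p over {True, B, False} gives a value in {True, B}.
In particular, with p=B: p or not p = B.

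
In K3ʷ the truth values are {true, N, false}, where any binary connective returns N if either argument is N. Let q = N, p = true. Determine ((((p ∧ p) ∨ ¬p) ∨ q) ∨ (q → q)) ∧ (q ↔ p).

N

p ∧ p = true ∧ true = true
¬p = ¬true = false
(p ∧ p) ∨ ¬p = true ∨ false = true
((p ∧ p) ∨ ¬p) ∨ q = true ∨ N = N
q → q = N → N = N
(((p ∧ p) ∨ ¬p) ∨ q) ∨ (q → q) = N ∨ N = N
q ↔ p = N ↔ true = N
((((p ∧ p) ∨ ¬p) ∨ q) ∨ (q → q)) ∧ (q ↔ p) = N ∧ N = N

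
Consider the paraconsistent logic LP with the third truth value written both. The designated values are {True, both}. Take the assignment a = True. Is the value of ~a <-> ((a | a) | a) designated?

~a = ~True = False
a | a = True | True = True
(a | a) | a = True | True = True
~a <-> ((a | a) | a) = False <-> True = False
False ∉ {True, both}.

No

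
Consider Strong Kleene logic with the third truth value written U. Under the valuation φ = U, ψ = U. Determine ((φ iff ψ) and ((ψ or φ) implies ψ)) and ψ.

U

φ iff ψ = U iff U = U
ψ or φ = U or U = U
(ψ or φ) implies ψ = U implies U = U
(φ iff ψ) and ((ψ or φ) implies ψ) = U and U = U
((φ iff ψ) and ((ψ or φ) implies ψ)) and ψ = U and U = U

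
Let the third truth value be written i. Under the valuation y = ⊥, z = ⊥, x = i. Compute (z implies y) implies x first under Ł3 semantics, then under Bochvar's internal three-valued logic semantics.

In Ł3: z implies y = ⊥ implies ⊥ = ⊤
(z implies y) implies x = ⊤ implies i = i
In Bochvar's internal three-valued logic: z implies y = ⊥ implies ⊥ = ⊤
(z implies y) implies x = ⊤ implies i = i

i; i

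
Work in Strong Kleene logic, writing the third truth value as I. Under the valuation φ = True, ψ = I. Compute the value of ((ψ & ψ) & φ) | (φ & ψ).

I

ψ & ψ = I & I = I
(ψ & ψ) & φ = I & True = I
φ & ψ = True & I = I
((ψ & ψ) & φ) | (φ & ψ) = I | I = I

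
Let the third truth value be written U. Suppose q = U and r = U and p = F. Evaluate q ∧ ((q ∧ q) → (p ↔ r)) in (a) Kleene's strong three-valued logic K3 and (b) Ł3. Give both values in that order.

In Kleene's strong three-valued logic K3: q ∧ q = U ∧ U = U
p ↔ r = F ↔ U = U
(q ∧ q) → (p ↔ r) = U → U = U
q ∧ ((q ∧ q) → (p ↔ r)) = U ∧ U = U
In Ł3: q ∧ q = U ∧ U = U
p ↔ r = F ↔ U = U
(q ∧ q) → (p ↔ r) = U → U = T
q ∧ ((q ∧ q) → (p ↔ r)) = U ∧ T = U

U; U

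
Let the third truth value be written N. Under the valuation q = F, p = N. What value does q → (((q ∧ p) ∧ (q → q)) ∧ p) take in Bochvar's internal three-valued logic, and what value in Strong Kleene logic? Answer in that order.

In Bochvar's internal three-valued logic: q ∧ p = F ∧ N = N
q → q = F → F = T
(q ∧ p) ∧ (q → q) = N ∧ T = N
((q ∧ p) ∧ (q → q)) ∧ p = N ∧ N = N
q → (((q ∧ p) ∧ (q → q)) ∧ p) = F → N = N  [any arg is the third value ⇒ result is the third value]
In Strong Kleene logic: q ∧ p = F ∧ N = F
q → q = F → F = T
(q ∧ p) ∧ (q → q) = F ∧ T = F
((q ∧ p) ∧ (q → q)) ∧ p = F ∧ N = F
q → (((q ∧ p) ∧ (q → q)) ∧ p) = F → F = T
They differ because Bochvar's internal three-valued logic and Strong Kleene logic treat N differently under the binary connectives.

N; T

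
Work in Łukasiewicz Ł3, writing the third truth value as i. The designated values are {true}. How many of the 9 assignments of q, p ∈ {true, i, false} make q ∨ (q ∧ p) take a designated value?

Designated under: (q=true, p=true); (q=true, p=i); (q=true, p=false).

3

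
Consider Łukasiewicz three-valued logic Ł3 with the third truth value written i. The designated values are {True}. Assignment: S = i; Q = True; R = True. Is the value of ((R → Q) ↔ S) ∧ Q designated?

No

R → Q = True → True = True
(R → Q) ↔ S = True ↔ i = i  [1 − |1−½|]
((R → Q) ↔ S) ∧ Q = i ∧ True = i
i ∉ {True}.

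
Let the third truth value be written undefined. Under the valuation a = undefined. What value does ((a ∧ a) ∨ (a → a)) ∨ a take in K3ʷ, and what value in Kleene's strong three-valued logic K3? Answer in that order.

In K3ʷ: a ∧ a = undefined ∧ undefined = undefined
a → a = undefined → undefined = undefined  [any arg is the third value ⇒ result is the third value]
(a ∧ a) ∨ (a → a) = undefined ∨ undefined = undefined
((a ∧ a) ∨ (a → a)) ∨ a = undefined ∨ undefined = undefined
In Kleene's strong three-valued logic K3: a ∧ a = undefined ∧ undefined = undefined
a → a = undefined → undefined = undefined  [¬undefined ∨ undefined]
(a ∧ a) ∨ (a → a) = undefined ∨ undefined = undefined
((a ∧ a) ∨ (a → a)) ∨ a = undefined ∨ undefined = undefined

undefined; undefined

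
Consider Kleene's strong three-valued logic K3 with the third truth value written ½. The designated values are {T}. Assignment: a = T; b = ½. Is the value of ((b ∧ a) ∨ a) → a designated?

Yes

b ∧ a = ½ ∧ T = ½
(b ∧ a) ∨ a = ½ ∨ T = T
((b ∧ a) ∨ a) → a = T → T = T
T ∈ {T}.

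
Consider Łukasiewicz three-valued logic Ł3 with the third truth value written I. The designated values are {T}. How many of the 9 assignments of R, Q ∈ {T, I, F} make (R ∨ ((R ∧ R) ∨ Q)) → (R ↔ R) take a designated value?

9

Of the 9 assignments, 9 give a value in {T}.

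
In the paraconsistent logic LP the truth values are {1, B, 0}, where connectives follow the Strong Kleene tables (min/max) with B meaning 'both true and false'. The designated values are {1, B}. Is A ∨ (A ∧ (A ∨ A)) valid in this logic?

No

Countermodel: A=0 gives 0, which is not designated.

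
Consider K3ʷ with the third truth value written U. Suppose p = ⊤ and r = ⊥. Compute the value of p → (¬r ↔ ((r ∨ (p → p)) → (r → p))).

¬r = ¬⊥ = ⊤
p → p = ⊤ → ⊤ = ⊤
r ∨ (p → p) = ⊥ ∨ ⊤ = ⊤
r → p = ⊥ → ⊤ = ⊤
(r ∨ (p → p)) → (r → p) = ⊤ → ⊤ = ⊤
¬r ↔ ((r ∨ (p → p)) → (r → p)) = ⊤ ↔ ⊤ = ⊤
p → (¬r ↔ ((r ∨ (p → p)) → (r → p))) = ⊤ → ⊤ = ⊤

⊤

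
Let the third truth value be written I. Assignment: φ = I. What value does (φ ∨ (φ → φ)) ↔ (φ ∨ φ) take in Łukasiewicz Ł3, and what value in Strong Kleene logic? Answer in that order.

I; I

In Łukasiewicz Ł3: φ → φ = I → I = 1  [min(1, 1−½+½)]
φ ∨ (φ → φ) = I ∨ 1 = 1
φ ∨ φ = I ∨ I = I
(φ ∨ (φ → φ)) ↔ (φ ∨ φ) = 1 ↔ I = I
In Strong Kleene logic: φ → φ = I → I = I  [¬I ∨ I]
φ ∨ (φ → φ) = I ∨ I = I
φ ∨ φ = I ∨ I = I
(φ ∨ (φ → φ)) ↔ (φ ∨ φ) = I ↔ I = I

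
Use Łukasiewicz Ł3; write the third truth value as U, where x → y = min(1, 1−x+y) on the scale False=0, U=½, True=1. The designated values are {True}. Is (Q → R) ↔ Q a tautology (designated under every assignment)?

No

Countermodel: Q=True, R=U gives U, which is not designated.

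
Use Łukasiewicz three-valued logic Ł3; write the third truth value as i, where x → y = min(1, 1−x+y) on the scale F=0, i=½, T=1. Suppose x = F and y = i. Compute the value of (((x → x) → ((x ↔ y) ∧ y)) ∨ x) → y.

x → x = F → F = T
x ↔ y = F ↔ i = i  [1 − |0−½|]
(x ↔ y) ∧ y = i ∧ i = i
(x → x) → ((x ↔ y) ∧ y) = T → i = i
((x → x) → ((x ↔ y) ∧ y)) ∨ x = i ∨ F = i
(((x → x) → ((x ↔ y) ∧ y)) ∨ x) → y = i → i = T

T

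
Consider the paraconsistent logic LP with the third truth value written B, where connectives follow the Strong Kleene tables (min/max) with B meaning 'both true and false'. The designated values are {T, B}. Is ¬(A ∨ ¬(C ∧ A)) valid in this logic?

No

Countermodel: A=T, C=T gives F, which is not designated.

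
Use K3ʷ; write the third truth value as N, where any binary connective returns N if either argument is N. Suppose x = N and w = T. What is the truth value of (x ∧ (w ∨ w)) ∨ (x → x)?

w ∨ w = T ∨ T = T
x ∧ (w ∨ w) = N ∧ T = N
x → x = N → N = N
(x ∧ (w ∨ w)) ∨ (x → x) = N ∨ N = N

N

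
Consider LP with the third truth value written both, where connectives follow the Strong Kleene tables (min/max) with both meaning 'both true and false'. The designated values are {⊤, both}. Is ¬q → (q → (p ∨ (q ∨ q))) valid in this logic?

Every assignment of q, p over {⊤, both, ⊥} gives a value in {⊤, both}.
In particular, with q=both, p=both: ¬q → (q → (p ∨ (q ∨ q))) = both.

Yes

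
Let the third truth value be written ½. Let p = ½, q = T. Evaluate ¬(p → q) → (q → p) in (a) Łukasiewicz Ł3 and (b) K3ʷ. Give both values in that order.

In Łukasiewicz Ł3: p → q = ½ → T = T  [min(1, 1−½+1)]
¬(p → q) = ¬T = F
q → p = T → ½ = ½
¬(p → q) → (q → p) = F → ½ = T
In K3ʷ: p → q = ½ → T = ½  [any arg is the third value ⇒ result is the third value]
¬(p → q) = ¬½ = ½
q → p = T → ½ = ½
¬(p → q) → (q → p) = ½ → ½ = ½
They differ because Łukasiewicz Ł3 and K3ʷ treat ½ differently under the binary connectives.

T; ½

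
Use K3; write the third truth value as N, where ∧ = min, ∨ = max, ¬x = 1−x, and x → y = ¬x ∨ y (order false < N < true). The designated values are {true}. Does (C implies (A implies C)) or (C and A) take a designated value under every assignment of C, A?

No

Countermodel: C=N, A=true gives N, which is not designated.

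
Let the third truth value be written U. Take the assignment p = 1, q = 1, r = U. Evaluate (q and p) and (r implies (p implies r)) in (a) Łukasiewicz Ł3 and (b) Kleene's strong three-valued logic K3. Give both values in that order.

In Łukasiewicz Ł3: q and p = 1 and 1 = 1
p implies r = 1 implies U = U  [min(1, 1−1+½)]
r implies (p implies r) = U implies U = 1
(q and p) and (r implies (p implies r)) = 1 and 1 = 1
In Kleene's strong three-valued logic K3: q and p = 1 and 1 = 1
p implies r = 1 implies U = U
r implies (p implies r) = U implies U = U
(q and p) and (r implies (p implies r)) = 1 and U = U
They differ because Łukasiewicz Ł3 and Kleene's strong three-valued logic K3 treat U differently under implication.

1; U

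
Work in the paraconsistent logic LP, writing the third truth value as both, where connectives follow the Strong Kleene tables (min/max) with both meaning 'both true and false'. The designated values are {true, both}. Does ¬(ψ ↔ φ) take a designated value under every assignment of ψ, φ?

No

Countermodel: ψ=true, φ=true gives false, which is not designated.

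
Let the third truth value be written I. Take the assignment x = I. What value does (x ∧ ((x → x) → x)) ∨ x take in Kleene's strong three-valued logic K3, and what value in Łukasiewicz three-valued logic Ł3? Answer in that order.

In Kleene's strong three-valued logic K3: x → x = I → I = I
(x → x) → x = I → I = I
x ∧ ((x → x) → x) = I ∧ I = I
(x ∧ ((x → x) → x)) ∨ x = I ∨ I = I
In Łukasiewicz three-valued logic Ł3: x → x = I → I = true
(x → x) → x = true → I = I
x ∧ ((x → x) → x) = I ∧ I = I
(x ∧ ((x → x) → x)) ∨ x = I ∨ I = I

I; I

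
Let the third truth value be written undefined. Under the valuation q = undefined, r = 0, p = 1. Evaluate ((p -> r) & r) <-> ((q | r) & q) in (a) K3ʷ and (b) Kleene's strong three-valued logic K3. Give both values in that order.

In K3ʷ: p -> r = 1 -> 0 = 0
(p -> r) & r = 0 & 0 = 0
q | r = undefined | 0 = undefined
(q | r) & q = undefined & undefined = undefined
((p -> r) & r) <-> ((q | r) & q) = 0 <-> undefined = undefined
In Kleene's strong three-valued logic K3: p -> r = 1 -> 0 = 0
(p -> r) & r = 0 & 0 = 0
q | r = undefined | 0 = undefined
(q | r) & q = undefined & undefined = undefined
((p -> r) & r) <-> ((q | r) & q) = 0 <-> undefined = undefined

undefined; undefined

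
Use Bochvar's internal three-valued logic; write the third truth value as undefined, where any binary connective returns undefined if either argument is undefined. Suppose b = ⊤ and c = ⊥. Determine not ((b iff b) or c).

⊥

b iff b = ⊤ iff ⊤ = ⊤
(b iff b) or c = ⊤ or ⊥ = ⊤
not ((b iff b) or c) = not ⊤ = ⊥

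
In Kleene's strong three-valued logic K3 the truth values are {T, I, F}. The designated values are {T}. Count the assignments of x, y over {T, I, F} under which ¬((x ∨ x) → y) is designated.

Designated under: (x=T, y=F).

1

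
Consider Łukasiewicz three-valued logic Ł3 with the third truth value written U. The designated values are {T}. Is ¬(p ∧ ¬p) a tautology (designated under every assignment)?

No

Countermodel: p=U gives U, which is not designated.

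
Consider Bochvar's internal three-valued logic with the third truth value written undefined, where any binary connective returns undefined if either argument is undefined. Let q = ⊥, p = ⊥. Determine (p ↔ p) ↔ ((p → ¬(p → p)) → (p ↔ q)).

p ↔ p = ⊥ ↔ ⊥ = ⊤
p → p = ⊥ → ⊥ = ⊤
¬(p → p) = ¬⊤ = ⊥
p → ¬(p → p) = ⊥ → ⊥ = ⊤
p ↔ q = ⊥ ↔ ⊥ = ⊤
(p → ¬(p → p)) → (p ↔ q) = ⊤ → ⊤ = ⊤
(p ↔ p) ↔ ((p → ¬(p → p)) → (p ↔ q)) = ⊤ ↔ ⊤ = ⊤

⊤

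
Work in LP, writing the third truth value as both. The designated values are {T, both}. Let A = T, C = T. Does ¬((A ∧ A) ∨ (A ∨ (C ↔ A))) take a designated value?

A ∧ A = T ∧ T = T
C ↔ A = T ↔ T = T
A ∨ (C ↔ A) = T ∨ T = T
(A ∧ A) ∨ (A ∨ (C ↔ A)) = T ∨ T = T
¬((A ∧ A) ∨ (A ∨ (C ↔ A))) = ¬T = F
F ∉ {T, both}.

No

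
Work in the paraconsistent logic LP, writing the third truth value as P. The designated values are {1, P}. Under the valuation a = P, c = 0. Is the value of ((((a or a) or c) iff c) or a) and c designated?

No

a or a = P or P = P
(a or a) or c = P or 0 = P
((a or a) or c) iff c = P iff 0 = P
(((a or a) or c) iff c) or a = P or P = P
((((a or a) or c) iff c) or a) and c = P and 0 = 0
0 ∉ {1, P}.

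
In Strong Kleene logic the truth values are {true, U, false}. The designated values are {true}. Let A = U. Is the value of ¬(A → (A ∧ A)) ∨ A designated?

A ∧ A = U ∧ U = U
A → (A ∧ A) = U → U = U
¬(A → (A ∧ A)) = ¬U = U
¬(A → (A ∧ A)) ∨ A = U ∨ U = U
U ∉ {true}.

No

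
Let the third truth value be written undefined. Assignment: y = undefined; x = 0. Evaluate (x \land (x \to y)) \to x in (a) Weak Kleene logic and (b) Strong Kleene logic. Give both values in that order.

undefined; 1

In Weak Kleene logic: x \to y = 0 \to undefined = undefined
x \land (x \to y) = 0 \land undefined = undefined
(x \land (x \to y)) \to x = undefined \to 0 = undefined
In Strong Kleene logic: x \to y = 0 \to undefined = 1
x \land (x \to y) = 0 \land 1 = 0
(x \land (x \to y)) \to x = 0 \to 0 = 1
They differ because Weak Kleene logic and Strong Kleene logic treat undefined differently under the binary connectives.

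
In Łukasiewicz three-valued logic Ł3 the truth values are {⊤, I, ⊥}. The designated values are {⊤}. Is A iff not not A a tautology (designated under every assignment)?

Yes

Every assignment of A over {⊤, I, ⊥} gives a value in {⊤}.
In particular, with A=I: A iff not not A = ⊤.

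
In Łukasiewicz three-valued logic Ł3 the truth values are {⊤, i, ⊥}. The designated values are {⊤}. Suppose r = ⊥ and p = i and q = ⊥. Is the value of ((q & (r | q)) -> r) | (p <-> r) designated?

r | q = ⊥ | ⊥ = ⊥
q & (r | q) = ⊥ & ⊥ = ⊥
(q & (r | q)) -> r = ⊥ -> ⊥ = ⊤
p <-> r = i <-> ⊥ = i  [1 − |½−0|]
((q & (r | q)) -> r) | (p <-> r) = ⊤ | i = ⊤
⊤ ∈ {⊤}.

Yes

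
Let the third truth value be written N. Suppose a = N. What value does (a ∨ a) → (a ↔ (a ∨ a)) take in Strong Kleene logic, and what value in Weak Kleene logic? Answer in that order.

In Strong Kleene logic: a ∨ a = N ∨ N = N
a ∨ a = N ∨ N = N
a ↔ (a ∨ a) = N ↔ N = N
(a ∨ a) → (a ↔ (a ∨ a)) = N → N = N  [¬N ∨ N]
In Weak Kleene logic: a ∨ a = N ∨ N = N
a ∨ a = N ∨ N = N
a ↔ (a ∨ a) = N ↔ N = N
(a ∨ a) → (a ↔ (a ∨ a)) = N → N = N  [any arg is the third value ⇒ result is the third value]

N; N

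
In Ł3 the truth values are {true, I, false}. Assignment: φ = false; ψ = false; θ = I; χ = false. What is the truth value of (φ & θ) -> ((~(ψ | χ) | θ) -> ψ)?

true

φ & θ = false & I = false
ψ | χ = false | false = false
~(ψ | χ) = ~false = true
~(ψ | χ) | θ = true | I = true
(~(ψ | χ) | θ) -> ψ = true -> false = false
(φ & θ) -> ((~(ψ | χ) | θ) -> ψ) = false -> false = true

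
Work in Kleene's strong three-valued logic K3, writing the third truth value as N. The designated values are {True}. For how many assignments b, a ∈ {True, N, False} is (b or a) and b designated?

3

Designated under: (b=True, a=True); (b=True, a=N); (b=True, a=False).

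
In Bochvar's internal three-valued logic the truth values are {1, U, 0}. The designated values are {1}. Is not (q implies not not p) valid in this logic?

Countermodel: q=1, p=1 gives 0, which is not designated.

No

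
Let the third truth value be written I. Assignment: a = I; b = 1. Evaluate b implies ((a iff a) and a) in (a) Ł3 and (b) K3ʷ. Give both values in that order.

I; I

In Ł3: a iff a = I iff I = 1  [1 − |½−½|]
(a iff a) and a = 1 and I = I
b implies ((a iff a) and a) = 1 implies I = I
In K3ʷ: a iff a = I iff I = I
(a iff a) and a = I and I = I
b implies ((a iff a) and a) = 1 implies I = I  [any arg is the third value ⇒ result is the third value]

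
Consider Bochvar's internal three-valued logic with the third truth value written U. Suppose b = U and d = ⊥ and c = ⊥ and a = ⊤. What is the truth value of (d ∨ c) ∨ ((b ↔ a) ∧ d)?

d ∨ c = ⊥ ∨ ⊥ = ⊥
b ↔ a = U ↔ ⊤ = U
(b ↔ a) ∧ d = U ∧ ⊥ = U
(d ∨ c) ∨ ((b ↔ a) ∧ d) = ⊥ ∨ U = U

U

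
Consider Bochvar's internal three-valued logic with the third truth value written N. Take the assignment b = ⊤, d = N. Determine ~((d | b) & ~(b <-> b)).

N

d | b = N | ⊤ = N
b <-> b = ⊤ <-> ⊤ = ⊤
~(b <-> b) = ~⊤ = ⊥
(d | b) & ~(b <-> b) = N & ⊥ = N
~((d | b) & ~(b <-> b)) = ~N = N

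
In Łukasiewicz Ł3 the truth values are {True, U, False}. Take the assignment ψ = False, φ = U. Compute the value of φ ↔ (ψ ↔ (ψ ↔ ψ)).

U

ψ ↔ ψ = False ↔ False = True
ψ ↔ (ψ ↔ ψ) = False ↔ True = False
φ ↔ (ψ ↔ (ψ ↔ ψ)) = U ↔ False = U  [1 − |½−0|]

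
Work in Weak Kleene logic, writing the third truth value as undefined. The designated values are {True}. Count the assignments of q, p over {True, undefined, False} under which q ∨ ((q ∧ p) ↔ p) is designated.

Designated under: (q=True, p=True); (q=True, p=False); (q=False, p=False).

3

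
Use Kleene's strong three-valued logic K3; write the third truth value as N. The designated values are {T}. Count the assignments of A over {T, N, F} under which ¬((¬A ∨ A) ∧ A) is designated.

A=T: F ·
A=N: N ·
A=F: T ✓

1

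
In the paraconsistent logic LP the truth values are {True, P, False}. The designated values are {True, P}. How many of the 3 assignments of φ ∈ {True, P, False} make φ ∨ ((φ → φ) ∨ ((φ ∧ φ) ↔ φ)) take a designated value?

φ=True: True ✓
φ=P: P ✓
φ=False: True ✓

3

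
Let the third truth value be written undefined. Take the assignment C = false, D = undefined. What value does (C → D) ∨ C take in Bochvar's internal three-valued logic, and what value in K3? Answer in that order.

undefined; true

In Bochvar's internal three-valued logic: C → D = false → undefined = undefined
(C → D) ∨ C = undefined ∨ false = undefined
In K3: C → D = false → undefined = true  [¬false ∨ undefined]
(C → D) ∨ C = true ∨ false = true
They differ because Bochvar's internal three-valued logic and K3 treat undefined differently under the binary connectives.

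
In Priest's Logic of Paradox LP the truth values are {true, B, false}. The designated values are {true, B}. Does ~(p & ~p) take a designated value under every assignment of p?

Every assignment of p over {true, B, false} gives a value in {true, B}.
In particular, with p=B: ~(p & ~p) = B.

Yes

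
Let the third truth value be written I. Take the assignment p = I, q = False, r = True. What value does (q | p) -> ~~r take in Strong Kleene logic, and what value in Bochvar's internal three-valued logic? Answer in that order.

In Strong Kleene logic: q | p = False | I = I
~r = ~True = False
~~r = ~False = True
(q | p) -> ~~r = I -> True = True  [~I | True]
In Bochvar's internal three-valued logic: q | p = False | I = I
~r = ~True = False
~~r = ~False = True
(q | p) -> ~~r = I -> True = I
They differ because Strong Kleene logic and Bochvar's internal three-valued logic treat I differently under the binary connectives.

True; I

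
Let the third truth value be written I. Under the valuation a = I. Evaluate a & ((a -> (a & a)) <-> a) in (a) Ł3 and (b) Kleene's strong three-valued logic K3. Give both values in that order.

In Ł3: a & a = I & I = I
a -> (a & a) = I -> I = 1  [min(1, 1−½+½)]
(a -> (a & a)) <-> a = 1 <-> I = I
a & ((a -> (a & a)) <-> a) = I & I = I
In Kleene's strong three-valued logic K3: a & a = I & I = I
a -> (a & a) = I -> I = I
(a -> (a & a)) <-> a = I <-> I = I
a & ((a -> (a & a)) <-> a) = I & I = I

I; I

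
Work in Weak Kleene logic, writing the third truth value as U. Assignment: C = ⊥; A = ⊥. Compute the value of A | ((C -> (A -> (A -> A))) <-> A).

⊥

A -> A = ⊥ -> ⊥ = ⊤
A -> (A -> A) = ⊥ -> ⊤ = ⊤
C -> (A -> (A -> A)) = ⊥ -> ⊤ = ⊤
(C -> (A -> (A -> A))) <-> A = ⊤ <-> ⊥ = ⊥
A | ((C -> (A -> (A -> A))) <-> A) = ⊥ | ⊥ = ⊥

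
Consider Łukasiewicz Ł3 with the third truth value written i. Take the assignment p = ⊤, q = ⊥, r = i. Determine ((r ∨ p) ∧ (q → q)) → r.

i

r ∨ p = i ∨ ⊤ = ⊤
q → q = ⊥ → ⊥ = ⊤
(r ∨ p) ∧ (q → q) = ⊤ ∧ ⊤ = ⊤
((r ∨ p) ∧ (q → q)) → r = ⊤ → i = i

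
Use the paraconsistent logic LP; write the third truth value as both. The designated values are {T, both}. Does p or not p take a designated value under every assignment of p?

Yes

Every assignment of p over {T, both, F} gives a value in {T, both}.
In particular, with p=both: p or not p = both.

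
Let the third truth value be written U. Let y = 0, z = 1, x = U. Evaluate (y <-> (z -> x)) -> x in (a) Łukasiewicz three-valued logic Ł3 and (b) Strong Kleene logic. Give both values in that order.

1; U

In Łukasiewicz three-valued logic Ł3: z -> x = 1 -> U = U
y <-> (z -> x) = 0 <-> U = U
(y <-> (z -> x)) -> x = U -> U = 1
In Strong Kleene logic: z -> x = 1 -> U = U  [~1 | U]
y <-> (z -> x) = 0 <-> U = U
(y <-> (z -> x)) -> x = U -> U = U
They differ because Łukasiewicz three-valued logic Ł3 and Strong Kleene logic treat U differently under implication.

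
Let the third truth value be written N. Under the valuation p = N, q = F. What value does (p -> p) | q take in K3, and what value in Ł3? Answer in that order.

In K3: p -> p = N -> N = N  [~N | N]
(p -> p) | q = N | F = N
In Ł3: p -> p = N -> N = T  [min(1, 1−½+½)]
(p -> p) | q = T | F = T
They differ because K3 and Ł3 treat N differently under implication.

N; T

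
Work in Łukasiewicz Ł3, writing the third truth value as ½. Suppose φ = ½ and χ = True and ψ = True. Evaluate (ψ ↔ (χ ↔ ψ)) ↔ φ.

½

χ ↔ ψ = True ↔ True = True
ψ ↔ (χ ↔ ψ) = True ↔ True = True
(ψ ↔ (χ ↔ ψ)) ↔ φ = True ↔ ½ = ½  [1 − |1−½|]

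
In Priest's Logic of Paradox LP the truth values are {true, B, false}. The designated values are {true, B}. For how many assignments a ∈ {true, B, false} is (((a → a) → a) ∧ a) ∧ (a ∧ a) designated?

2

a=true: true ✓
a=B: B ✓
a=false: false ·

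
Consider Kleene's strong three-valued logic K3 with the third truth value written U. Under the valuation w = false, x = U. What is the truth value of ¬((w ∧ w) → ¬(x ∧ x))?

false

w ∧ w = false ∧ false = false
x ∧ x = U ∧ U = U
¬(x ∧ x) = ¬U = U
(w ∧ w) → ¬(x ∧ x) = false → U = true  [¬false ∨ U]
¬((w ∧ w) → ¬(x ∧ x)) = ¬true = false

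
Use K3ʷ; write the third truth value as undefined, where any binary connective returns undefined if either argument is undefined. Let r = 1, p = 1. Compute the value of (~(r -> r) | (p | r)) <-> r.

1

r -> r = 1 -> 1 = 1
~(r -> r) = ~1 = 0
p | r = 1 | 1 = 1
~(r -> r) | (p | r) = 0 | 1 = 1
(~(r -> r) | (p | r)) <-> r = 1 <-> 1 = 1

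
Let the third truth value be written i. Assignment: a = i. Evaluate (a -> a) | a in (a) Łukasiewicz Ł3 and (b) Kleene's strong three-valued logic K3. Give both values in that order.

T; i

In Łukasiewicz Ł3: a -> a = i -> i = T  [min(1, 1−½+½)]
(a -> a) | a = T | i = T
In Kleene's strong three-valued logic K3: a -> a = i -> i = i  [~i | i]
(a -> a) | a = i | i = i
They differ because Łukasiewicz Ł3 and Kleene's strong three-valued logic K3 treat i differently under implication.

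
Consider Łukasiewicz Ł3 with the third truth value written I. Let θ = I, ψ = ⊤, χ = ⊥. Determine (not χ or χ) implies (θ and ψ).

I

not χ = not ⊥ = ⊤
not χ or χ = ⊤ or ⊥ = ⊤
θ and ψ = I and ⊤ = I
(not χ or χ) implies (θ and ψ) = ⊤ implies I = I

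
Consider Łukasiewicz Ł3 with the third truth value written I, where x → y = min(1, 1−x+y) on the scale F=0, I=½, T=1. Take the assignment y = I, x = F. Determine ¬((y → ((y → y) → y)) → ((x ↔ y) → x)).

y → y = I → I = T  [min(1, 1−½+½)]
(y → y) → y = T → I = I
y → ((y → y) → y) = I → I = T
x ↔ y = F ↔ I = I
(x ↔ y) → x = I → F = I
(y → ((y → y) → y)) → ((x ↔ y) → x) = T → I = I
¬((y → ((y → y) → y)) → ((x ↔ y) → x)) = ¬I = I

I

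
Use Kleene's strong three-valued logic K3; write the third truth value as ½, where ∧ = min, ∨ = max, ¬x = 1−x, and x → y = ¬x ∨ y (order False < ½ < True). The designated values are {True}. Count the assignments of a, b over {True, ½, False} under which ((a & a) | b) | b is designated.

Of the 9 assignments, 5 give a value in {True}.

5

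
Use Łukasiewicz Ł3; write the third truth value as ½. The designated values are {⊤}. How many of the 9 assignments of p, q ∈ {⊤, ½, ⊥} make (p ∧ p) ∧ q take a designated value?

Designated under: (p=⊤, q=⊤).

1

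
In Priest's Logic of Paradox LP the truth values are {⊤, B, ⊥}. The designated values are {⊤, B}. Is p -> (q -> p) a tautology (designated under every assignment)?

Every assignment of p, q over {⊤, B, ⊥} gives a value in {⊤, B}.
In particular, with p=B, q=B: p -> (q -> p) = B.

Yes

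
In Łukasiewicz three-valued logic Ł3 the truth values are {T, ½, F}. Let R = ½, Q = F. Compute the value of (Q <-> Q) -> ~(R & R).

½

Q <-> Q = F <-> F = T
R & R = ½ & ½ = ½
~(R & R) = ~½ = ½
(Q <-> Q) -> ~(R & R) = T -> ½ = ½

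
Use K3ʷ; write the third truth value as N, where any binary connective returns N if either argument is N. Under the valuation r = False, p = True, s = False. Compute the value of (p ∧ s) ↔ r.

True

p ∧ s = True ∧ False = False
(p ∧ s) ↔ r = False ↔ False = True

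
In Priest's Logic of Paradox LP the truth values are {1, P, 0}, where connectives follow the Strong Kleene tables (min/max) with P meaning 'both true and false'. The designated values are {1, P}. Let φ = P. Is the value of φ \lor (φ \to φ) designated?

Yes

φ \to φ = P \to P = P  [\lnot P \lor P]
φ \lor (φ \to φ) = P \lor P = P
P ∈ {1, P}.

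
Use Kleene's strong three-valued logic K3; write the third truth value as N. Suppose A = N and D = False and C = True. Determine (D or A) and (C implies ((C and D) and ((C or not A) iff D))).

D or A = False or N = N
C and D = True and False = False
not A = not N = N
C or not A = True or N = True
(C or not A) iff D = True iff False = False
(C and D) and ((C or not A) iff D) = False and False = False
C implies ((C and D) and ((C or not A) iff D)) = True implies False = False
(D or A) and (C implies ((C and D) and ((C or not A) iff D))) = N and False = False

False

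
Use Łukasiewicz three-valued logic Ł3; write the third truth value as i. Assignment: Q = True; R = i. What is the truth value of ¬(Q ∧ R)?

i

Q ∧ R = True ∧ i = i
¬(Q ∧ R) = ¬i = i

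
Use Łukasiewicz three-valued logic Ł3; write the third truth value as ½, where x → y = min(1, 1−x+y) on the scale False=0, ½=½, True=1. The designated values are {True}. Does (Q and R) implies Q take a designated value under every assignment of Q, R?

Every assignment of Q, R over {True, ½, False} gives a value in {True}.
In particular, with Q=½, R=½: (Q and R) implies Q = True.

Yes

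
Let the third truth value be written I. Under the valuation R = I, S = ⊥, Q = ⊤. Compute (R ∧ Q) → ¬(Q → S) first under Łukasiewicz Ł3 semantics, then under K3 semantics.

In Łukasiewicz Ł3: R ∧ Q = I ∧ ⊤ = I
Q → S = ⊤ → ⊥ = ⊥
¬(Q → S) = ¬⊥ = ⊤
(R ∧ Q) → ¬(Q → S) = I → ⊤ = ⊤  [min(1, 1−½+1)]
In K3: R ∧ Q = I ∧ ⊤ = I
Q → S = ⊤ → ⊥ = ⊥
¬(Q → S) = ¬⊥ = ⊤
(R ∧ Q) → ¬(Q → S) = I → ⊤ = ⊤  [¬I ∨ ⊤]

⊤; ⊤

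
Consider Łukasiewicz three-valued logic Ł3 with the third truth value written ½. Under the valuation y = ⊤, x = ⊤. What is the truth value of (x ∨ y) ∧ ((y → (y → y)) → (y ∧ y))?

x ∨ y = ⊤ ∨ ⊤ = ⊤
y → y = ⊤ → ⊤ = ⊤
y → (y → y) = ⊤ → ⊤ = ⊤
y ∧ y = ⊤ ∧ ⊤ = ⊤
(y → (y → y)) → (y ∧ y) = ⊤ → ⊤ = ⊤
(x ∨ y) ∧ ((y → (y → y)) → (y ∧ y)) = ⊤ ∧ ⊤ = ⊤

⊤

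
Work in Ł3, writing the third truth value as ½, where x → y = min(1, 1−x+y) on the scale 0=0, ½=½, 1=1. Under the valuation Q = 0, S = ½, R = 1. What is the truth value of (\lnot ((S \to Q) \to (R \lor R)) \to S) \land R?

S \to Q = ½ \to 0 = ½  [min(1, 1−½+0)]
R \lor R = 1 \lor 1 = 1
(S \to Q) \to (R \lor R) = ½ \to 1 = 1
\lnot ((S \to Q) \to (R \lor R)) = \lnot 1 = 0
\lnot ((S \to Q) \to (R \lor R)) \to S = 0 \to ½ = 1
(\lnot ((S \to Q) \to (R \lor R)) \to S) \land R = 1 \land 1 = 1

1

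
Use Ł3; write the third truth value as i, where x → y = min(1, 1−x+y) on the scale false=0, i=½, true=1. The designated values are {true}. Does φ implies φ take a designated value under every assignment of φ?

Yes

Every assignment of φ over {true, i, false} gives a value in {true}.
In particular, with φ=i: φ implies φ = true.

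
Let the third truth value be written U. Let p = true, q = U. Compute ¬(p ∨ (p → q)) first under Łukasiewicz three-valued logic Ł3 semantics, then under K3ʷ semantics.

In Łukasiewicz three-valued logic Ł3: p → q = true → U = U  [min(1, 1−1+½)]
p ∨ (p → q) = true ∨ U = true
¬(p ∨ (p → q)) = ¬true = false
In K3ʷ: p → q = true → U = U  [any arg is the third value ⇒ result is the third value]
p ∨ (p → q) = true ∨ U = U
¬(p ∨ (p → q)) = ¬U = U
They differ because Łukasiewicz three-valued logic Ł3 and K3ʷ treat U differently under the binary connectives.

false; U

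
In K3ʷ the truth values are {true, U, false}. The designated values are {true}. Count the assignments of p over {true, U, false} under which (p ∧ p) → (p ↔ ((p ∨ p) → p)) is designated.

2

p=true: true ✓
p=U: U ·
p=false: true ✓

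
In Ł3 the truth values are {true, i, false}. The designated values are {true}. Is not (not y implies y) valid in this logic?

No

Countermodel: y=true gives false, which is not designated.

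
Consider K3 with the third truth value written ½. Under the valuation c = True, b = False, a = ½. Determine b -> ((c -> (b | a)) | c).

True

b | a = False | ½ = ½
c -> (b | a) = True -> ½ = ½  [~True | ½]
(c -> (b | a)) | c = ½ | True = True
b -> ((c -> (b | a)) | c) = False -> True = True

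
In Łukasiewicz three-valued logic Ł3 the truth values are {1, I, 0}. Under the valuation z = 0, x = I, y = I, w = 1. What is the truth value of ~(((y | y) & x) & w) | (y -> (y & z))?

I

y | y = I | I = I
(y | y) & x = I & I = I
((y | y) & x) & w = I & 1 = I
~(((y | y) & x) & w) = ~I = I
y & z = I & 0 = 0
y -> (y & z) = I -> 0 = I  [min(1, 1−½+0)]
~(((y | y) & x) & w) | (y -> (y & z)) = I | I = I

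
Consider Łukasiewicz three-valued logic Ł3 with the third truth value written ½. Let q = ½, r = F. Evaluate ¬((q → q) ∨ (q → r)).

F

q → q = ½ → ½ = T
q → r = ½ → F = ½
(q → q) ∨ (q → r) = T ∨ ½ = T
¬((q → q) ∨ (q → r)) = ¬T = F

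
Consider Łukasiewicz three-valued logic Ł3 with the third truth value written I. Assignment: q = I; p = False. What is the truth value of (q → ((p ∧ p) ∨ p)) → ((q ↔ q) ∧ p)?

p ∧ p = False ∧ False = False
(p ∧ p) ∨ p = False ∨ False = False
q → ((p ∧ p) ∨ p) = I → False = I  [min(1, 1−½+0)]
q ↔ q = I ↔ I = True
(q ↔ q) ∧ p = True ∧ False = False
(q → ((p ∧ p) ∨ p)) → ((q ↔ q) ∧ p) = I → False = I

I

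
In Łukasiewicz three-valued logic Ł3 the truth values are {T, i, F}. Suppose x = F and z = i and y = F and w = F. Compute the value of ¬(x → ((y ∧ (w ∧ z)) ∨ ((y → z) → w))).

w ∧ z = F ∧ i = F
y ∧ (w ∧ z) = F ∧ F = F
y → z = F → i = T  [min(1, 1−0+½)]
(y → z) → w = T → F = F
(y ∧ (w ∧ z)) ∨ ((y → z) → w) = F ∨ F = F
x → ((y ∧ (w ∧ z)) ∨ ((y → z) → w)) = F → F = T
¬(x → ((y ∧ (w ∧ z)) ∨ ((y → z) → w))) = ¬T = F

F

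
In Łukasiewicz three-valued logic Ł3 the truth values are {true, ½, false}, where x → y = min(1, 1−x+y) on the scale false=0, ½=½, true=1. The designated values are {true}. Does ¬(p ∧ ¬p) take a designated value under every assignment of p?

No

Countermodel: p=½ gives ½, which is not designated.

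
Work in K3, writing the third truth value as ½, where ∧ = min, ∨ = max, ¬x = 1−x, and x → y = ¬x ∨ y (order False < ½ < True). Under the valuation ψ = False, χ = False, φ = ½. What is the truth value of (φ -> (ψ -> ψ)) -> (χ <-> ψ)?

ψ -> ψ = False -> False = True
φ -> (ψ -> ψ) = ½ -> True = True
χ <-> ψ = False <-> False = True
(φ -> (ψ -> ψ)) -> (χ <-> ψ) = True -> True = True

True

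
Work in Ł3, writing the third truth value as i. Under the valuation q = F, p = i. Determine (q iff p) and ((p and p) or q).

i

q iff p = F iff i = i  [1 − |0−½|]
p and p = i and i = i
(p and p) or q = i or F = i
(q iff p) and ((p and p) or q) = i and i = i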